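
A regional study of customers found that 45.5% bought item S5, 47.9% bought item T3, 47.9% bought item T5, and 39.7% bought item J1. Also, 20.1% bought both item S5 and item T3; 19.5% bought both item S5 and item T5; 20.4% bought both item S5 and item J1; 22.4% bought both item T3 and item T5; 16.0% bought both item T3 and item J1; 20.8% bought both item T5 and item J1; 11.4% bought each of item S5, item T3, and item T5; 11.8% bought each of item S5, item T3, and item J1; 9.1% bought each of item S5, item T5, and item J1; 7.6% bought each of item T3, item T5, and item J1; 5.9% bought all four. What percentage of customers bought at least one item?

Inclusion–exclusion gives
P(≥1) = 45.5 + 47.9 + 47.9 + 39.7 − 20.1 − 19.5 − 20.4 − 22.4 − 16.0 − 20.8 + 11.4 + 11.8 + 9.1 + 7.6 − 5.9 = 95.8%

95.8%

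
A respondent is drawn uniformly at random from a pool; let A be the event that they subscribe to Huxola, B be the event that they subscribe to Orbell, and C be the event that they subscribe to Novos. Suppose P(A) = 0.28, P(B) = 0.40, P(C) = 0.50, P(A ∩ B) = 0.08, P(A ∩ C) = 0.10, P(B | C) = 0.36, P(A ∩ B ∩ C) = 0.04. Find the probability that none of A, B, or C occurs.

P(B ∩ C) = P(C)·P(B|C) = 0.50 × 0.36 = 0.18
By inclusion-exclusion,
P(A ∪ B ∪ C) = 0.28 + 0.40 + 0.50 − 0.08 − 0.10 − 0.18 + 0.04 = 0.86
P(none) = 1 − 0.86 = 0.14

0.14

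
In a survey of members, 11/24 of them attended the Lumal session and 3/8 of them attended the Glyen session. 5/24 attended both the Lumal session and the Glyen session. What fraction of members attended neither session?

3/8

Apply inclusion-exclusion:
P(≥1) = 11/24 + 3/8 − 5/24 = 5/8
P(none) = 1 − 5/8 = 3/8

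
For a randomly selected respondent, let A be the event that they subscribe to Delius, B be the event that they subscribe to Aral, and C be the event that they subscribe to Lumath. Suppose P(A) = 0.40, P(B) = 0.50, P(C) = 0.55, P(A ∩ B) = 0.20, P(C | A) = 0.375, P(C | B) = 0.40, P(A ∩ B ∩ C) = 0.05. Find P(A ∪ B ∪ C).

0.95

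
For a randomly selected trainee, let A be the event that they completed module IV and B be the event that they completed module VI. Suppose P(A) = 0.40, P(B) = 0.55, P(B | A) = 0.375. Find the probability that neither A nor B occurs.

P(A ∩ B) = P(A)·P(B|A) = 0.40 × 0.375 = 0.15
By inclusion-exclusion,
P(A ∪ B) = 0.40 + 0.55 − 0.15 = 0.80
P(none) = 1 − 0.80 = 0.20

0.20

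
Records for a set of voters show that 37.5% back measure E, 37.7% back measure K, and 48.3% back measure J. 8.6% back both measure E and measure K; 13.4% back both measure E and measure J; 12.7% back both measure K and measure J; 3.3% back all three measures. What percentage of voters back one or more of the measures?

92.1%

By inclusion-exclusion,
P(union) = 37.5 + 37.7 + 48.3 − 8.6 − 13.4 − 12.7 + 3.3 = 92.1%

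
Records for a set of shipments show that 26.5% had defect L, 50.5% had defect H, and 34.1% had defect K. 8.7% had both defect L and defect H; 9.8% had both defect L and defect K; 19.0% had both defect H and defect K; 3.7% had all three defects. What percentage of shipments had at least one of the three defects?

77.3%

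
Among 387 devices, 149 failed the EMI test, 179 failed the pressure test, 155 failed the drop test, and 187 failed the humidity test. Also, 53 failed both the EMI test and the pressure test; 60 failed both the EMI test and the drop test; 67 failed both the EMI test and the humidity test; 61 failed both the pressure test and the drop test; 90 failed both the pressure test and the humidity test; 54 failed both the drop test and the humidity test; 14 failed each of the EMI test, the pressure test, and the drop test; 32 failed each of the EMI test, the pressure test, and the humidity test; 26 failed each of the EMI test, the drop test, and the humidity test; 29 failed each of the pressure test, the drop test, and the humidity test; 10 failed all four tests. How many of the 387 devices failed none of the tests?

11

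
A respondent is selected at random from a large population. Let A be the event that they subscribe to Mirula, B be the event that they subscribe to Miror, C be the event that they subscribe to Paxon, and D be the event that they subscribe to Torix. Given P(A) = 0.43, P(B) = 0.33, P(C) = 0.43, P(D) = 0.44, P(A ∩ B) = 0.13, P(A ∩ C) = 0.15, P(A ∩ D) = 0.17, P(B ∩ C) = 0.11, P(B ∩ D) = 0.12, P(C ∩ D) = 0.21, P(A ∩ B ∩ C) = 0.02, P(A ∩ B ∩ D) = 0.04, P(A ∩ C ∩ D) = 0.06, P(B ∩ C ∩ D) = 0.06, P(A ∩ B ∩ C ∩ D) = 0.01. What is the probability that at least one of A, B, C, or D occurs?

P(A ∪ B ∪ C ∪ D) = 0.43 + 0.33 + 0.43 + 0.44 − 0.13 − 0.15 − 0.17 − 0.11 − 0.12 − 0.21 + 0.02 + 0.04 + 0.06 + 0.06 − 0.01 = 0.91

0.91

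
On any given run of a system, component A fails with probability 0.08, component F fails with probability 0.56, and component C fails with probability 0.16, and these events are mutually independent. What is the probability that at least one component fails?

P(none) = (1 − 0.08) × (1 − 0.56) × (1 − 0.16) = 0.92 × 0.44 × 0.84 = 0.340032
P(at least one) = 1 − 0.340032 = 0.659968

0.659968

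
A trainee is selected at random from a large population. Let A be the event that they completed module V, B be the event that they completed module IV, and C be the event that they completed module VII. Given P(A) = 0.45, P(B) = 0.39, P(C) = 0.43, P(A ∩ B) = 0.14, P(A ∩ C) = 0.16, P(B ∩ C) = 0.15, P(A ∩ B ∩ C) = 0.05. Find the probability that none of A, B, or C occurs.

0.13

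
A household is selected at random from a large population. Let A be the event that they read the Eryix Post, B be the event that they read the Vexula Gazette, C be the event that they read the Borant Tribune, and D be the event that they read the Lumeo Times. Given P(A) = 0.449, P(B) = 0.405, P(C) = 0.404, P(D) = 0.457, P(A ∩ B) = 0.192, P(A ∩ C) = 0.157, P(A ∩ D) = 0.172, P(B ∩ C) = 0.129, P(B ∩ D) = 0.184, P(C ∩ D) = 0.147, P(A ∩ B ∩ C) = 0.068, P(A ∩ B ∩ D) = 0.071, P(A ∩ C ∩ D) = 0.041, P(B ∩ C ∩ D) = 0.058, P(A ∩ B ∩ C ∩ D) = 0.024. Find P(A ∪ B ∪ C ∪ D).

0.948

P(A ∪ B ∪ C ∪ D) = 0.449 + 0.405 + 0.404 + 0.457 − 0.192 − 0.157 − 0.172 − 0.129 − 0.184 − 0.147 + 0.068 + 0.071 + 0.041 + 0.058 − 0.024 = 0.948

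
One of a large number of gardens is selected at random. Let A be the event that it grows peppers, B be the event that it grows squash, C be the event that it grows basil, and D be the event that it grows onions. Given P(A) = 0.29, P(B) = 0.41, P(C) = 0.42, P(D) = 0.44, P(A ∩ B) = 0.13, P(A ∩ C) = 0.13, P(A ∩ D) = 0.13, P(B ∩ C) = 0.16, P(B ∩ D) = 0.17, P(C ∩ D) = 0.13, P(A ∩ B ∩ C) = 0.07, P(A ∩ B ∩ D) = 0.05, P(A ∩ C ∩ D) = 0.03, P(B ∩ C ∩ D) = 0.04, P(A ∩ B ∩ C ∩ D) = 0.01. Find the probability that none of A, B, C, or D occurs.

0.11

P(A ∪ B ∪ C ∪ D) = 0.29 + 0.41 + 0.42 + 0.44 − 0.13 − 0.13 − 0.13 − 0.16 − 0.17 − 0.13 + 0.07 + 0.05 + 0.03 + 0.04 − 0.01 = 0.89
P(none) = 1 − 0.89 = 0.11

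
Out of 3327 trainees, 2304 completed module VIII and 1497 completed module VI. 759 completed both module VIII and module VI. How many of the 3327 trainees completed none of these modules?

Inclusion–exclusion gives
N(≥1) = 2304 + 1497 − 759 = 3042
None: 3327 − 3042 = 285

285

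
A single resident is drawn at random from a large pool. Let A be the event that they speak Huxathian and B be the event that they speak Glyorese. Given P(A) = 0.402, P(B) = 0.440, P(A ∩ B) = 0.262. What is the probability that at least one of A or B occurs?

0.580

P(A ∪ B) = 0.402 + 0.440 − 0.262 = 0.580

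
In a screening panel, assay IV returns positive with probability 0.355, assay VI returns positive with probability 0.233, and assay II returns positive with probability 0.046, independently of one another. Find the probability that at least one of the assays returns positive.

0.52804189

Since the events are independent, P(none) is the product of the individual non-occurrence probabilities.
P(none) = (1 − 0.355) × (1 − 0.233) × (1 − 0.046) = 0.645 × 0.767 × 0.954 = 0.47195811
P(at least one) = 1 − 0.47195811 = 0.52804189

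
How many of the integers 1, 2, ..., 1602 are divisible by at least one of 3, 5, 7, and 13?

926

Inclusion–exclusion gives
⌊1602/3⌋ + ⌊1602/5⌋ + ⌊1602/7⌋ + ⌊1602/13⌋ − ⌊1602/15⌋ − ⌊1602/21⌋ − ⌊1602/39⌋ − ⌊1602/35⌋ − ⌊1602/65⌋ − ⌊1602/91⌋ + ⌊1602/105⌋ + ⌊1602/195⌋ + ⌊1602/273⌋ + ⌊1602/455⌋ − ⌊1602/1365⌋ = 534 + 320 + 228 + 123 − 106 − 76 − 41 − 45 − 24 − 17 + 15 + 8 + 5 + 3 − 1 = 926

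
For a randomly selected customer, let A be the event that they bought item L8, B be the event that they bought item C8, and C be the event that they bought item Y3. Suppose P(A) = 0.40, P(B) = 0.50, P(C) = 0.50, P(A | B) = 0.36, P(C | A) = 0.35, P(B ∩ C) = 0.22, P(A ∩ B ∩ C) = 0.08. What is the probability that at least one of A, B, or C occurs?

0.94

P(A ∩ B) = P(B)·P(A|B) = 0.50 × 0.36 = 0.18
P(A ∩ C) = P(A)·P(C|A) = 0.40 × 0.35 = 0.14
P(A ∪ B ∪ C) = 0.40 + 0.50 + 0.50 − 0.18 − 0.14 − 0.22 + 0.08 = 0.94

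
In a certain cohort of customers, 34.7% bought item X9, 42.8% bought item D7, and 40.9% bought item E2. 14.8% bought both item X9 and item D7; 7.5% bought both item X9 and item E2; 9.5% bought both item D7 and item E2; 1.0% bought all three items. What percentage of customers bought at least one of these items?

87.6%

P(at least one) = 34.7 + 42.8 + 40.9 − 14.8 − 7.5 − 9.5 + 1.0 = 87.6%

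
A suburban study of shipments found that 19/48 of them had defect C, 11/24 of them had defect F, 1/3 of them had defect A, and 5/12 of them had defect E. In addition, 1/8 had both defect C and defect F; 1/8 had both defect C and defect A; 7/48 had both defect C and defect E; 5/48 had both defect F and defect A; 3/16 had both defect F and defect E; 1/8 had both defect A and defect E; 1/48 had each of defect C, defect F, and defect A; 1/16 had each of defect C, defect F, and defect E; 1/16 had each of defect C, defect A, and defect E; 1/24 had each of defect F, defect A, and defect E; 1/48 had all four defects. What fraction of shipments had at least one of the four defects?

23/24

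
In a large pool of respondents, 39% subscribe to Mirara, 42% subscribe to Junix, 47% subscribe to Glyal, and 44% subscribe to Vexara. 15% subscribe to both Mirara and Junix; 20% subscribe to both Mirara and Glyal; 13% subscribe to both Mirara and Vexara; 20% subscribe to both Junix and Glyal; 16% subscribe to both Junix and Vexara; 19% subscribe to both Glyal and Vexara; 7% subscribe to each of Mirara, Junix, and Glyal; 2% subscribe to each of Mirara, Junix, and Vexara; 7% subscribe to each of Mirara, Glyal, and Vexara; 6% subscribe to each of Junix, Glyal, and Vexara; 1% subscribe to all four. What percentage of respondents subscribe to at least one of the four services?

90%

P(union) = 39 + 42 + 47 + 44 − 15 − 20 − 13 − 20 − 16 − 19 + 7 + 2 + 7 + 6 − 1 = 90%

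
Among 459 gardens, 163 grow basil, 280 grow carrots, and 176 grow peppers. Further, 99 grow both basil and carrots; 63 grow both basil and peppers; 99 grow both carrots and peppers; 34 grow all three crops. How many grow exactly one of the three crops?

By inclusion–exclusion (exactly-one form):
N(exactly one) = 163 + 280 + 176 − 2·99 − 2·63 − 2·99 + 3·34 = 199

199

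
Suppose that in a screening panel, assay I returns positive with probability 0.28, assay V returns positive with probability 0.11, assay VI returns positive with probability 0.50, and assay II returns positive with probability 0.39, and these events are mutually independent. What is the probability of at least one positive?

P(none) = (1 − 0.28) × (1 − 0.11) × (1 − 0.50) × (1 − 0.39) = 0.72 × 0.89 × 0.50 × 0.61 = 0.195444
P(at least one) = 1 − 0.195444 = 0.804556

0.804556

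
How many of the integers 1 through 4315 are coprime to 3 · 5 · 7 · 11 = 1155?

Apply inclusion-exclusion:
1438 + 863 + 616 + 392 − 287 − 205 − 130 − 123 − 78 − 56 + 41 + 26 + 18 + 11 − 3 = 2523
4315 − 2523 = 1792

1792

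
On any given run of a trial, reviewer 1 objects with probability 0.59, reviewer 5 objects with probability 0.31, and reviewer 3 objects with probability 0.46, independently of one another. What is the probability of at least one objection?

Independence gives P(none) = ∏(1 − pᵢ).
P(none) = (1 − 0.59) × (1 − 0.31) × (1 − 0.46) = 0.41 × 0.69 × 0.54 = 0.152766
P(at least one) = 1 − 0.152766 = 0.847234

0.847234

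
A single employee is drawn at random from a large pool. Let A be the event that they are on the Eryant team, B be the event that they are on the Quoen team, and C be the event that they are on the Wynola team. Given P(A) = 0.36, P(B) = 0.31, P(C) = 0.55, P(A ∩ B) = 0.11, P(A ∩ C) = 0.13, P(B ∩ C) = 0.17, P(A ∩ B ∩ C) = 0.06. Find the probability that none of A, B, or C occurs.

0.13

P(A ∪ B ∪ C) = 0.36 + 0.31 + 0.55 − 0.11 − 0.13 − 0.17 + 0.06 = 0.87
P(none) = 1 − 0.87 = 0.13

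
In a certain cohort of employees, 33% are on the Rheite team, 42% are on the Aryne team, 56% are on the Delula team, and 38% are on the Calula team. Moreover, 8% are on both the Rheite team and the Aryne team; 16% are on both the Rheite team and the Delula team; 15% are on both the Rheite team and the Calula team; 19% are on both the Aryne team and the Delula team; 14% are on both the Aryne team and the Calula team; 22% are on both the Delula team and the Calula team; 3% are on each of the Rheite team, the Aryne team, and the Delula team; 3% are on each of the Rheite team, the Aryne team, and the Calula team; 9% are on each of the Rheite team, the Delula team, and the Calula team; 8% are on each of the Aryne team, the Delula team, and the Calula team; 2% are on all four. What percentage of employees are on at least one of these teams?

P(≥1) = 33 + 42 + 56 + 38 − 8 − 16 − 15 − 19 − 14 − 22 + 3 + 3 + 9 + 8 − 2 = 96%

96%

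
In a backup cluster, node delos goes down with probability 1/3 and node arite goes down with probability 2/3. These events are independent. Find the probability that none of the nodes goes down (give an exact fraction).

P(none) = (1 − 1/3) × (1 − 2/3) = 2/3 × 1/3 = 2/9

2/9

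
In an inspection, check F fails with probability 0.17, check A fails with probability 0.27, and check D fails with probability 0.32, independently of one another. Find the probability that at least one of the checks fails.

Since the events are independent, P(none) is the product of the individual non-occurrence probabilities.
P(none) = (1 − 0.17) × (1 − 0.27) × (1 − 0.32) = 0.83 × 0.73 × 0.68 = 0.412012
P(at least one) = 1 − 0.412012 = 0.587988

0.587988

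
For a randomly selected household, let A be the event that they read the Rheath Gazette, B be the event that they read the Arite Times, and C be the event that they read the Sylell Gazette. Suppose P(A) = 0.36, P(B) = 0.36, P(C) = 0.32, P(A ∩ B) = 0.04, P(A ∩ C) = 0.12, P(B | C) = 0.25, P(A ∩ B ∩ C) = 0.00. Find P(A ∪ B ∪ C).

0.80

P(B ∩ C) = P(C)·P(B|C) = 0.32 × 0.25 = 0.08
P(A ∪ B ∪ C) = 0.36 + 0.36 + 0.32 − 0.04 − 0.12 − 0.08 + 0.00 = 0.80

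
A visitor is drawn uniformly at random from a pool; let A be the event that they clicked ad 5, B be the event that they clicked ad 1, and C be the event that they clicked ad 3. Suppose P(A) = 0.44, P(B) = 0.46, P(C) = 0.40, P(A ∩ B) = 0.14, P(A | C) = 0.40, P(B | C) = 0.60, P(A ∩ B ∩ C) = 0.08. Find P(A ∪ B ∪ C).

P(A ∩ C) = P(C)·P(A|C) = 0.40 × 0.40 = 0.16
P(B ∩ C) = P(C)·P(B|C) = 0.40 × 0.60 = 0.24
P(A ∪ B ∪ C) = 0.44 + 0.46 + 0.40 − 0.14 − 0.16 − 0.24 + 0.08 = 0.84

0.84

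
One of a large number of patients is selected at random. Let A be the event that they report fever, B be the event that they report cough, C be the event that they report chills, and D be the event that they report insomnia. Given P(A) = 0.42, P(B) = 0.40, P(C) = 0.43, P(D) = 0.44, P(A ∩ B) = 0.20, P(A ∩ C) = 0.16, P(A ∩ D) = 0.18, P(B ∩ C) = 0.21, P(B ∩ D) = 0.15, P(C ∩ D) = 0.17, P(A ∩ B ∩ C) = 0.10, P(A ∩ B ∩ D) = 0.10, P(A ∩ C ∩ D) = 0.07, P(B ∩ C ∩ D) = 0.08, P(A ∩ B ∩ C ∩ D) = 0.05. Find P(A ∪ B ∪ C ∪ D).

0.92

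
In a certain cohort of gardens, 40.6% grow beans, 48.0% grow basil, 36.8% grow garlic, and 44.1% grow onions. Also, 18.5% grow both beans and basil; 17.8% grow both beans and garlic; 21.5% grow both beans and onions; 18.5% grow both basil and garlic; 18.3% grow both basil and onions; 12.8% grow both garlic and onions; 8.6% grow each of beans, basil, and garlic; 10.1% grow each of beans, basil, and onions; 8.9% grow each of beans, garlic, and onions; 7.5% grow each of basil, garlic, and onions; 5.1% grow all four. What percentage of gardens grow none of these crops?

By inclusion-exclusion,
P(≥1) = 40.6 + 48.0 + 36.8 + 44.1 − 18.5 − 17.8 − 21.5 − 18.5 − 18.3 − 12.8 + 8.6 + 10.1 + 8.9 + 7.5 − 5.1 = 92.1%
P(none) = 100% − 92.1% = 7.9%

7.9%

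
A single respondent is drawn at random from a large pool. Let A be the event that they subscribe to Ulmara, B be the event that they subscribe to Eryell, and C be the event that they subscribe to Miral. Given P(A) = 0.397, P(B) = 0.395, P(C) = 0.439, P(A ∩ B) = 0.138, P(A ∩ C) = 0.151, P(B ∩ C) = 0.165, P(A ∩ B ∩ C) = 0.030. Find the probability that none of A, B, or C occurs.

0.193

By inclusion–exclusion:
P(A ∪ B ∪ C) = 0.397 + 0.395 + 0.439 − 0.138 − 0.151 − 0.165 + 0.030 = 0.807
P(none) = 1 − 0.807 = 0.193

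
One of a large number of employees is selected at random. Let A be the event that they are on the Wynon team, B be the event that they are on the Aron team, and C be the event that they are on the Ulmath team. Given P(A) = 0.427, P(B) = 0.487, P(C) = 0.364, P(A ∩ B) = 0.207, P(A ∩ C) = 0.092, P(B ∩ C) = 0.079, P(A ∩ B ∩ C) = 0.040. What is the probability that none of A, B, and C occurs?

Using inclusion–exclusion:
P(A ∪ B ∪ C) = 0.427 + 0.487 + 0.364 − 0.207 − 0.092 − 0.079 + 0.040 = 0.940
P(none) = 1 − 0.940 = 0.060

0.060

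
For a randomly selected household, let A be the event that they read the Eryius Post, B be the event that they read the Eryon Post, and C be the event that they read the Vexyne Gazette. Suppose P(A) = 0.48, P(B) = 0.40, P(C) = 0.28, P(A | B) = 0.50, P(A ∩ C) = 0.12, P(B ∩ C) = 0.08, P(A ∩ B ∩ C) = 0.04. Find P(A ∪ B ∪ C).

P(A ∩ B) = P(B)·P(A|B) = 0.40 × 0.50 = 0.20
Apply inclusion-exclusion:
P(A ∪ B ∪ C) = 0.48 + 0.40 + 0.28 − 0.20 − 0.12 − 0.08 + 0.04 = 0.80

0.80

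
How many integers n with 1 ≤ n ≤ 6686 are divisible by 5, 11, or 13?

2198

⌊6686/5⌋ + ⌊6686/11⌋ + ⌊6686/13⌋ − ⌊6686/55⌋ − ⌊6686/65⌋ − ⌊6686/143⌋ + ⌊6686/715⌋ = 1337 + 607 + 514 − 121 − 102 − 46 + 9 = 2198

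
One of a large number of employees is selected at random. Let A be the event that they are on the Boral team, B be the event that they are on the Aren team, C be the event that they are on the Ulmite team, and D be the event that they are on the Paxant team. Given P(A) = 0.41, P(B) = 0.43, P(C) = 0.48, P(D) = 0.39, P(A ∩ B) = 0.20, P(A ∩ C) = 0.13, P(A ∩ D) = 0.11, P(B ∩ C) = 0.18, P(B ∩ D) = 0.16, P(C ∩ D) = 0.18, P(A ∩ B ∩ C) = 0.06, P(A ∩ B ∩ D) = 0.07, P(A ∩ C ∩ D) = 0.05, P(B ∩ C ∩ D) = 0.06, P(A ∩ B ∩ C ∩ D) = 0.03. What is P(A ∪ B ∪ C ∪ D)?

0.96

Inclusion–exclusion gives
P(A ∪ B ∪ C ∪ D) = 0.41 + 0.43 + 0.48 + 0.39 − 0.20 − 0.13 − 0.11 − 0.18 − 0.16 − 0.18 + 0.06 + 0.07 + 0.05 + 0.06 − 0.03 = 0.96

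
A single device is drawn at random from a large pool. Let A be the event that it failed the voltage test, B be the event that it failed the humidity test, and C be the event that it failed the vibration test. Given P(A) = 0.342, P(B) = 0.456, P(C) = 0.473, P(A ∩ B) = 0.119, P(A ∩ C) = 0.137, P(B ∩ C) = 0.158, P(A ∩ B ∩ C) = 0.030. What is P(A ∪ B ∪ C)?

0.887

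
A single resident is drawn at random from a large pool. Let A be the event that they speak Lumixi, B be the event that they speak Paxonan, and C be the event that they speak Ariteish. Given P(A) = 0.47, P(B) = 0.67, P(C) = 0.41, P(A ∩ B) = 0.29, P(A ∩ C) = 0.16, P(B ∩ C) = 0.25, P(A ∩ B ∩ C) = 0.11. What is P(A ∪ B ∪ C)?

By inclusion-exclusion,
P(A ∪ B ∪ C) = 0.47 + 0.67 + 0.41 − 0.29 − 0.16 − 0.25 + 0.11 = 0.96

0.96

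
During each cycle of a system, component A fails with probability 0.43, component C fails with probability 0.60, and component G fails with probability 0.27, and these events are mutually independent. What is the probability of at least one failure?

P(none) = (1 − 0.43) × (1 − 0.60) × (1 − 0.27) = 0.57 × 0.40 × 0.73 = 0.16644
P(at least one) = 1 − 0.16644 = 0.83356

0.83356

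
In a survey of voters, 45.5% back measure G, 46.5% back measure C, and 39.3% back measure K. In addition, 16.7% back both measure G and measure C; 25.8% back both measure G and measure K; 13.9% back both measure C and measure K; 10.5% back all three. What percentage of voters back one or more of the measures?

85.4%

P(at least one) = 45.5 + 46.5 + 39.3 − 16.7 − 25.8 − 13.9 + 10.5 = 85.4%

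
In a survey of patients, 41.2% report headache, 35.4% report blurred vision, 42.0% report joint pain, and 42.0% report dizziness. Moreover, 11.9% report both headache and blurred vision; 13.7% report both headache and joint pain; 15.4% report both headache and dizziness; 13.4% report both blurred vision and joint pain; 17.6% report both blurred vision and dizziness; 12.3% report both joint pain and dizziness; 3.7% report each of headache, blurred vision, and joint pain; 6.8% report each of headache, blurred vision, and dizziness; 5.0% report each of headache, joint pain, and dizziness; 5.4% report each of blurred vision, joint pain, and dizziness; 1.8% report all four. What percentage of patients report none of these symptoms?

4.6%

Apply inclusion-exclusion:
P(union) = 41.2 + 35.4 + 42.0 + 42.0 − 11.9 − 13.7 − 15.4 − 13.4 − 17.6 − 12.3 + 3.7 + 6.8 + 5.0 + 5.4 − 1.8 = 95.4%
P(none) = 100% − 95.4% = 4.6%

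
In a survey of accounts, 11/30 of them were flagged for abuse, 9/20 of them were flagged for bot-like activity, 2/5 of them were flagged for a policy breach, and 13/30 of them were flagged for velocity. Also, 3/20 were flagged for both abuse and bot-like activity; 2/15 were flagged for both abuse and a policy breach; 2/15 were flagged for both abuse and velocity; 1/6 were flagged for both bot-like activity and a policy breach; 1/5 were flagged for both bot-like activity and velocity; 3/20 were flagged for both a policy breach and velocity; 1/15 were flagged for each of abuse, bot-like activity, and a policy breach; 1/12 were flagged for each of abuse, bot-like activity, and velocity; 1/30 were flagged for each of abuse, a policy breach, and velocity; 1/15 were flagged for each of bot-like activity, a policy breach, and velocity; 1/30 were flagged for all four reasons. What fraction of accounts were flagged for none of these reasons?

1/15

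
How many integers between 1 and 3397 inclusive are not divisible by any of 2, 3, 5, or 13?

836

floor(3397/2) + floor(3397/3) + floor(3397/5) + floor(3397/13) − floor(3397/6) − floor(3397/10) − floor(3397/26) − floor(3397/15) − floor(3397/39) − floor(3397/65) + floor(3397/30) + floor(3397/78) + floor(3397/130) + floor(3397/195) − floor(3397/390) = 1698 + 1132 + 679 + 261 − 566 − 339 − 130 − 226 − 87 − 52 + 113 + 43 + 26 + 17 − 8 = 2561
3397 − 2561 = 836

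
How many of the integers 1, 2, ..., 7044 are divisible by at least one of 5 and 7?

2213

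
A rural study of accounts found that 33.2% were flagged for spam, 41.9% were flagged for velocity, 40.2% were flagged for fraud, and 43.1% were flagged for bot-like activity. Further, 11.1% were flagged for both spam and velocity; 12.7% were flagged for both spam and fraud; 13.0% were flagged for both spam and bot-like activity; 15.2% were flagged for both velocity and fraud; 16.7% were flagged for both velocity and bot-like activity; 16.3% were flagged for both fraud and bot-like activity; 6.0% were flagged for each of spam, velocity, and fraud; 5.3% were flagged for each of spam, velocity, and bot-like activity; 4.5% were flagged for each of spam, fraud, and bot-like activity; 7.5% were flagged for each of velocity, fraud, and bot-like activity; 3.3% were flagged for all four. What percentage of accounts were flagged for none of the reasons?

Apply inclusion-exclusion:
P(at least one) = 33.2 + 41.9 + 40.2 + 43.1 − 11.1 − 12.7 − 13.0 − 15.2 − 16.7 − 16.3 + 6.0 + 5.3 + 4.5 + 7.5 − 3.3 = 93.4%
P(none) = 100% − 93.4% = 6.6%

6.6%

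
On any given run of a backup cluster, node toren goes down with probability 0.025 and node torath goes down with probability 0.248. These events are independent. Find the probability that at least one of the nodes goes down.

0.2668

P(none) = (1 − 0.025) × (1 − 0.248) = 0.975 × 0.752 = 0.7332
P(at least one) = 1 − 0.7332 = 0.2668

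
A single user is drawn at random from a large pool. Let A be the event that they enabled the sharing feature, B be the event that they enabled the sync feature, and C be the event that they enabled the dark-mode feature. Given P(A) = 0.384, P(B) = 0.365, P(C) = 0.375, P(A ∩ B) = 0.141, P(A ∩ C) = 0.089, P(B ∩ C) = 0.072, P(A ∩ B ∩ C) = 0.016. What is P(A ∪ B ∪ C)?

By inclusion-exclusion,
P(A ∪ B ∪ C) = 0.384 + 0.365 + 0.375 − 0.141 − 0.089 − 0.072 + 0.016 = 0.838

0.838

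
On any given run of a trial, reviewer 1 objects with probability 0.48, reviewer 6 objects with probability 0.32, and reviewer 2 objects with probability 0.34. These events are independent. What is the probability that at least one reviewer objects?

0.766624

Since the events are independent, P(none) is the product of the individual non-occurrence probabilities.
P(none) = (1 − 0.48) × (1 − 0.32) × (1 − 0.34) = 0.52 × 0.68 × 0.66 = 0.233376
P(at least one) = 1 − 0.233376 = 0.766624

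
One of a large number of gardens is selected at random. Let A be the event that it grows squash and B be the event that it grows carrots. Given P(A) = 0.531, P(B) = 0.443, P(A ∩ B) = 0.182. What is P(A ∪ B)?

By inclusion–exclusion:
P(A ∪ B) = 0.531 + 0.443 − 0.182 = 0.792

0.792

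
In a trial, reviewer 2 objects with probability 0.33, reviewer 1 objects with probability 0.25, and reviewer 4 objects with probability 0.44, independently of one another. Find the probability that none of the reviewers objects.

0.2814

Independence gives P(none) = ∏(1 − pᵢ).
P(none) = (1 − 0.33) × (1 − 0.25) × (1 − 0.44) = 0.67 × 0.75 × 0.56 = 0.2814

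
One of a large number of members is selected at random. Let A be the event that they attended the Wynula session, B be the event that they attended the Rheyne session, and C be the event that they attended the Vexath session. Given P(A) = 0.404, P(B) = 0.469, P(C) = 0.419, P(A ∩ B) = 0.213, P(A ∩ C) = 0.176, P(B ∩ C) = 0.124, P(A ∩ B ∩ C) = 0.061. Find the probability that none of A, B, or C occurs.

0.160

P(A ∪ B ∪ C) = 0.404 + 0.469 + 0.419 − 0.213 − 0.176 − 0.124 + 0.061 = 0.840
P(none) = 1 − 0.840 = 0.160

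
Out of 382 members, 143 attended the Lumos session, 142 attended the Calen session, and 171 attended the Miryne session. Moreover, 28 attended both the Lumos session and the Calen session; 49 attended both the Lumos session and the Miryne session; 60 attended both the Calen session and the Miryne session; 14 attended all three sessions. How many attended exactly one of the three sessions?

224

Using the inclusion–exclusion count for exactly one event:
N(exactly one) = 143 + 142 + 171 − 2·28 − 2·49 − 2·60 + 3·14 = 224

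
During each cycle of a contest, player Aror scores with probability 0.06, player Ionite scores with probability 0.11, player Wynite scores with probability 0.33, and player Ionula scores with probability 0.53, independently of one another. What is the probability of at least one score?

Independence gives P(none) = ∏(1 − pᵢ).
P(none) = (1 − 0.06) × (1 − 0.11) × (1 − 0.33) × (1 − 0.53) = 0.94 × 0.89 × 0.67 × 0.47 = 0.26344534
P(at least one) = 1 − 0.26344534 = 0.73655466

0.73655466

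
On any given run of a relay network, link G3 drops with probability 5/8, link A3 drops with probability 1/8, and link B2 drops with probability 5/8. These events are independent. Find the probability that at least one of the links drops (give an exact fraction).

449/512

P(none) = (1 − 5/8) × (1 − 1/8) × (1 − 5/8) = 3/8 × 7/8 × 3/8 = 63/512
P(at least one) = 1 − 63/512 = 449/512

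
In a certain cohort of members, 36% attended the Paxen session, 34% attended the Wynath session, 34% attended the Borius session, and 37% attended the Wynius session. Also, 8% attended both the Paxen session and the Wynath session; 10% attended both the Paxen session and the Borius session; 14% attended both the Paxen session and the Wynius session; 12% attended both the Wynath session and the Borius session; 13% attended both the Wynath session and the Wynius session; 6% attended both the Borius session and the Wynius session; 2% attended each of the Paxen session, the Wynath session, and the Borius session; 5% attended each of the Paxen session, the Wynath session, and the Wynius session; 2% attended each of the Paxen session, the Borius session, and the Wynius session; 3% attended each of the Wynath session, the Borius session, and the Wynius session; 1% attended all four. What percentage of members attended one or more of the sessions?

89%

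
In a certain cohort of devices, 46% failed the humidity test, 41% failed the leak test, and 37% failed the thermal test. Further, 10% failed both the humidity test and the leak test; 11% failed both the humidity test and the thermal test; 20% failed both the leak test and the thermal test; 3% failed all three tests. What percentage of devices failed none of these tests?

14%

P(≥1) = 46 + 41 + 37 − 10 − 11 − 20 + 3 = 86%
P(none) = 100% − 86% = 14%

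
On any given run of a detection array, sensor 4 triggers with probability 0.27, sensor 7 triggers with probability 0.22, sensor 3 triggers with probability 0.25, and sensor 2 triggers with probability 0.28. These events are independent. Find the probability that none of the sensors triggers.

P(none) = (1 − 0.27) × (1 − 0.22) × (1 − 0.25) × (1 − 0.28) = 0.73 × 0.78 × 0.75 × 0.72 = 0.307476

0.307476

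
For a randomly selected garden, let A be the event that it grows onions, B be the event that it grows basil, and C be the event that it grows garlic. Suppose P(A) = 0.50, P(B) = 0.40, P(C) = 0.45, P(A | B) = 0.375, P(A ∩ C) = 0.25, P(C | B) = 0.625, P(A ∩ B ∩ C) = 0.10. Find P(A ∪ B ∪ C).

P(A ∩ B) = P(B)·P(A|B) = 0.40 × 0.375 = 0.15
P(B ∩ C) = P(B)·P(C|B) = 0.40 × 0.625 = 0.25
Inclusion–exclusion gives
P(A ∪ B ∪ C) = 0.50 + 0.40 + 0.45 − 0.15 − 0.25 − 0.25 + 0.10 = 0.80

0.80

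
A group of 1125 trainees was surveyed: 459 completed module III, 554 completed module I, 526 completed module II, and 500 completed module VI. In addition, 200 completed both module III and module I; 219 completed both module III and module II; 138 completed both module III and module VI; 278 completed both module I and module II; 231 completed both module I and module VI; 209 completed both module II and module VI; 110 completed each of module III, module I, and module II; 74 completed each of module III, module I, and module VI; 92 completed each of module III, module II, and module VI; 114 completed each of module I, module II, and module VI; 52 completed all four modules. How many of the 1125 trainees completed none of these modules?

By inclusion–exclusion:
N(≥1) = 459 + 554 + 526 + 500 − 200 − 219 − 138 − 278 − 231 − 209 + 110 + 74 + 92 + 114 − 52 = 1102
None: 1125 − 1102 = 23

23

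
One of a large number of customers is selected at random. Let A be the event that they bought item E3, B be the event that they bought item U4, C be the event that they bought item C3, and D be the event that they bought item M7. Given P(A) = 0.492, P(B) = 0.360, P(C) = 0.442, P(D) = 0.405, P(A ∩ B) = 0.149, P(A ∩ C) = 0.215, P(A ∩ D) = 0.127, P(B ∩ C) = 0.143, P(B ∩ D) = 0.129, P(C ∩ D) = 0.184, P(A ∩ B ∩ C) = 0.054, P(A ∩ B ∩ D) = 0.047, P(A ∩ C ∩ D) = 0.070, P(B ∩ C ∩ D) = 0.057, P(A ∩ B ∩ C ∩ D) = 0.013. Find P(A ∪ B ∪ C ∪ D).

0.967

P(A ∪ B ∪ C ∪ D) = 0.492 + 0.360 + 0.442 + 0.405 − 0.149 − 0.215 − 0.127 − 0.143 − 0.129 − 0.184 + 0.054 + 0.047 + 0.070 + 0.057 − 0.013 = 0.967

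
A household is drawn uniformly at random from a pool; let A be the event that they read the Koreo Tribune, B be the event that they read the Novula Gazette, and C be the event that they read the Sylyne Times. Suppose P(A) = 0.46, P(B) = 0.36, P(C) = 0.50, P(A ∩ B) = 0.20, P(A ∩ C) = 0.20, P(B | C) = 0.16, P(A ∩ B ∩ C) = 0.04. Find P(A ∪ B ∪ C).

0.88

P(B ∩ C) = P(C)·P(B|C) = 0.50 × 0.16 = 0.08
P(A ∪ B ∪ C) = 0.46 + 0.36 + 0.50 − 0.20 − 0.20 − 0.08 + 0.04 = 0.88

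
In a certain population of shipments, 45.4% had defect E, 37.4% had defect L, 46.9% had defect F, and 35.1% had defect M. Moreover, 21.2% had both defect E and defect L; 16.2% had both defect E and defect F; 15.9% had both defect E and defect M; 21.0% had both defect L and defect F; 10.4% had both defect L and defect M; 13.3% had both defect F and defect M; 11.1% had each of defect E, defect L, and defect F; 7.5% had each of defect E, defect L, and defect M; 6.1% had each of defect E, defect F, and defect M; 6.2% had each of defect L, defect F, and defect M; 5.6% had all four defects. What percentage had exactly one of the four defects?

39.1%

Using the inclusion–exclusion count for exactly one event:
P(exactly one) = 45.4 + 37.4 + 46.9 + 35.1 − 2·21.2 − 2·16.2 − 2·15.9 − 2·21.0 − 2·10.4 − 2·13.3 + 3·11.1 + 3·7.5 + 3·6.1 + 3·6.2 − 4·5.6 = 39.1%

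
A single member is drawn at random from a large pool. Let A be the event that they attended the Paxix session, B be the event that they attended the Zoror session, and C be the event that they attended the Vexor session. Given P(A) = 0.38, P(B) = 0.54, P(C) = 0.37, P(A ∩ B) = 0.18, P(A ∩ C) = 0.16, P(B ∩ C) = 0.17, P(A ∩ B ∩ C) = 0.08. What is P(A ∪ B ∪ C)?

P(A ∪ B ∪ C) = 0.38 + 0.54 + 0.37 − 0.18 − 0.16 − 0.17 + 0.08 = 0.86

0.86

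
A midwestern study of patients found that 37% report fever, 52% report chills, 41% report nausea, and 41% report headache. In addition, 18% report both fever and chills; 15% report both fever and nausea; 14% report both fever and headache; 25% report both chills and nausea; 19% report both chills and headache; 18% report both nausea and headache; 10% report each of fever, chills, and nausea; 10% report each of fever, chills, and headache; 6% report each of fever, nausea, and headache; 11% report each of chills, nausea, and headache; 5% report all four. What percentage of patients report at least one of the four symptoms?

Using inclusion–exclusion:
P(at least one) = 37 + 52 + 41 + 41 − 18 − 15 − 14 − 25 − 19 − 18 + 10 + 10 + 6 + 11 − 5 = 94%

94%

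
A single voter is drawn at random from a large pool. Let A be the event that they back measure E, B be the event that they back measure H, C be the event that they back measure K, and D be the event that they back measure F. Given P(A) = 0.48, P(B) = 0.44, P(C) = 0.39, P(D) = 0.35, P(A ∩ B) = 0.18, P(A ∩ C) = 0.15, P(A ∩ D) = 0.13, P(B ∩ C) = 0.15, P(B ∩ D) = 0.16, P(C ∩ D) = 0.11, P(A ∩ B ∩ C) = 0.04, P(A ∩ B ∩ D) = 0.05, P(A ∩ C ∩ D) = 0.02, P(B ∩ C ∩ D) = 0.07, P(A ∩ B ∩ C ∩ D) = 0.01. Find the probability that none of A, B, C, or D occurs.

P(A ∪ B ∪ C ∪ D) = 0.48 + 0.44 + 0.39 + 0.35 − 0.18 − 0.15 − 0.13 − 0.15 − 0.16 − 0.11 + 0.04 + 0.05 + 0.02 + 0.07 − 0.01 = 0.95
P(none) = 1 − 0.95 = 0.05

0.05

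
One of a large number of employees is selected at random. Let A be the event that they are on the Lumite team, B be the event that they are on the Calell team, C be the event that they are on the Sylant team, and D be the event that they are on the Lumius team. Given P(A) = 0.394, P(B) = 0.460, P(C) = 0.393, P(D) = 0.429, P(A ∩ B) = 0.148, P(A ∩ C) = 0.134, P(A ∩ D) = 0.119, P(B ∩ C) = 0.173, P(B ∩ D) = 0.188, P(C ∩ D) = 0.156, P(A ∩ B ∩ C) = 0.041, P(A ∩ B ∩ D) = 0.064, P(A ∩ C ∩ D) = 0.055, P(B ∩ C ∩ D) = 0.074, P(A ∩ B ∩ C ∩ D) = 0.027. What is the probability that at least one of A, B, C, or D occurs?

P(A ∪ B ∪ C ∪ D) = 0.394 + 0.460 + 0.393 + 0.429 − 0.148 − 0.134 − 0.119 − 0.173 − 0.188 − 0.156 + 0.041 + 0.064 + 0.055 + 0.074 − 0.027 = 0.965

0.965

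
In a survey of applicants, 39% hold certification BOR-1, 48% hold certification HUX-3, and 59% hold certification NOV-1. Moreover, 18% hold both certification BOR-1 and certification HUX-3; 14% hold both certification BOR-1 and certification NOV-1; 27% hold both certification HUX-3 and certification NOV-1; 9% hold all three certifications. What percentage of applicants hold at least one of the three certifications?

96%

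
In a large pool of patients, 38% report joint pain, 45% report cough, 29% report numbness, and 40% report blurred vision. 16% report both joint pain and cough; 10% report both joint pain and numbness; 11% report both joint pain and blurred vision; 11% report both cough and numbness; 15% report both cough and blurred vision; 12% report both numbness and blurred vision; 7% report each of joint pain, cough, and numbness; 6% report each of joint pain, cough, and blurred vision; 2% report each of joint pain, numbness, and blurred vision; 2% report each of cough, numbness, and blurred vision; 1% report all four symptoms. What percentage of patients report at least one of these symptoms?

By inclusion–exclusion:
P(≥1) = 38 + 45 + 29 + 40 − 16 − 10 − 11 − 11 − 15 − 12 + 7 + 6 + 2 + 2 − 1 = 93%

93%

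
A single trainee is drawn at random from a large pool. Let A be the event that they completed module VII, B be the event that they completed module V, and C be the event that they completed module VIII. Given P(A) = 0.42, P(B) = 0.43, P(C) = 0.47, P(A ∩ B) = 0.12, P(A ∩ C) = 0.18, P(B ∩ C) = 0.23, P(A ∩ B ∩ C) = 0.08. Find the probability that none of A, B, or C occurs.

By inclusion–exclusion:
P(A ∪ B ∪ C) = 0.42 + 0.43 + 0.47 − 0.12 − 0.18 − 0.23 + 0.08 = 0.87
P(none) = 1 − 0.87 = 0.13

0.13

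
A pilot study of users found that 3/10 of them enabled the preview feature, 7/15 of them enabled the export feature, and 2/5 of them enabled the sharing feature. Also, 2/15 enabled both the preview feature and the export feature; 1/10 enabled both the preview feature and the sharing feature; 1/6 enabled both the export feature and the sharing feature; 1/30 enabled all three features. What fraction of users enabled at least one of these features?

4/5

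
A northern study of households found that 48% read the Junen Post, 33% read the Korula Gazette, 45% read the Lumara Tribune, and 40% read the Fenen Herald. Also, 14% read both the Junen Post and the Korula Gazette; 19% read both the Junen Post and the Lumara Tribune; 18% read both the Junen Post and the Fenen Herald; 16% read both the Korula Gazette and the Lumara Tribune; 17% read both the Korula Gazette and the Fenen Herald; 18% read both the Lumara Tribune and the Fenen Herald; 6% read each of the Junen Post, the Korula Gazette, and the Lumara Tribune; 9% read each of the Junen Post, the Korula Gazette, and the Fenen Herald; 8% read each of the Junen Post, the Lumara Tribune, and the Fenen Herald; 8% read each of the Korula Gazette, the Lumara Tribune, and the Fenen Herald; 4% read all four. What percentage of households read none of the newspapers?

By inclusion-exclusion,
P(≥1) = 48 + 33 + 45 + 40 − 14 − 19 − 18 − 16 − 17 − 18 + 6 + 9 + 8 + 8 − 4 = 91%
P(none) = 100% − 91% = 9%

9%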